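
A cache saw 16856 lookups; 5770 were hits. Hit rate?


Formula: hit rate = hits / (hits + misses) * 100
hit rate = 5770 / (5770 + 11086) * 100
hit rate = 5770 / 16856 * 100
hit rate = 34.23%

34.23%


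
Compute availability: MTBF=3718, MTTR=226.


Availability = MTBF / (MTBF + MTTR)
Availability = 3718 / (3718 + 226)
Availability = 3718 / 3944
Availability = 94.2698%

94.2698%


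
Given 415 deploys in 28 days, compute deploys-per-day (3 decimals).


Formula: deployments per day = releases / days
= 415 / 28
= 14.821 deploys/day
(equivalently, 103.75 deploys/week)

14.821 deploys/day


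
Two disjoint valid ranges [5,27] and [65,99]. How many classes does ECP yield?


Valid ranges: [5,27] and [65,99]
Class 1: x < 5 — invalid
Class 2: 5 ≤ x ≤ 27 — valid
Class 3: 27 < x < 65 — invalid (gap between ranges)
Class 4: 65 ≤ x ≤ 99 — valid
Class 5: x > 99 — invalid
Total equivalence classes: 5

5 equivalence classes


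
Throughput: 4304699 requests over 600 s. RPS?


Formula: throughput = requests / seconds
throughput = 4304699 / 600
throughput = 7174.5 requests/second

7174.5 requests/second


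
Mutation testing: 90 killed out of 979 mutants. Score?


Mutation score = killed / total * 100
Mutation score = 90 / 979 * 100
Mutation score = 9.19%

9.19%


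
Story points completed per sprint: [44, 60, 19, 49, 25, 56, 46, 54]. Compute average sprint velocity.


Formula: Avg velocity = Total points / Number of sprints
Points: [44, 60, 19, 49, 25, 56, 46, 54]
Sum = 44 + 60 + 19 + 49 + 25 + 56 + 46 + 54 = 353
Avg velocity = 353 / 8 = 44.13 points/sprint

44.13 points/sprint


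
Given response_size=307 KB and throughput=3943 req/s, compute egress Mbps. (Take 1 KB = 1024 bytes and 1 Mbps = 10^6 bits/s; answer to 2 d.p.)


Formula: Mbps = payload_bytes * RPS * 8 / 1e6
Payload per request = 307 KB = 307 * 1024 = 314368 bytes
Total bytes/sec = 314368 * 3943 = 1239553024
Total bits/sec = 1239553024 * 8 = 9916424192
Mbps = 9916424192 / 1e6 = 9916.42

9916.42 Mbps


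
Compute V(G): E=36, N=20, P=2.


Formula: V(G) = E - N + 2P
V(G) = 36 - 20 + 2*2
V(G) = 16 + 4
V(G) = 20

20


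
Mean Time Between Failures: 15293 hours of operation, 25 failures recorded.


Formula: MTBF = Total operating time / Number of failures
MTBF = 15293 / 25
MTBF = 611.72 hours

611.72 hours


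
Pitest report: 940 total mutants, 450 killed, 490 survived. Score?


Mutation score = killed / total * 100
Mutation score = 450 / 940 * 100
Mutation score = 47.87%

47.87%


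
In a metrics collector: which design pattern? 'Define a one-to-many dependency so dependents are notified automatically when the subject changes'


This matches the Observer pattern

Observer


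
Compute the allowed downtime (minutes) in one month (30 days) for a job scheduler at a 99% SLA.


Formula: allowed downtime = period * (100 - SLA) / 100
Period (month (30 days)) = 43200 minutes
Unavailability fraction = (100 - 99.0) / 100
Allowed downtime = 43200 * (100 - 99.0) / 100
Allowed downtime = 432.0 minutes

432.0 minutes


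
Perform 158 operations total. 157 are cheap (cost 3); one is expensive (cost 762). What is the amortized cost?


Formula: Amortized cost = Total cost / Operations
Total cost = (157 * 3) + (1 * 762)
Total cost = 471 + 762 = 1233
Amortized = 1233 / 158 = 7.8038

7.8038


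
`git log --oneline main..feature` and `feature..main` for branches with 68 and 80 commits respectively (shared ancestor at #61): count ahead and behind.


Common ancestor: commit #61
feature commits after divergence: 68 - 61 = 7
main commits after divergence: 80 - 61 = 19
feature is 7 commits ahead of main
main is 19 commits ahead of feature

feature ahead: 7, main ahead: 19


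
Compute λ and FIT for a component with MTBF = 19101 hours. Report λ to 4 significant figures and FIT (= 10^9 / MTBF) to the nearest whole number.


Formula: λ = 1 / MTBF; FIT = λ × 1e9 = 1e9 / MTBF
λ = 1 / 19101 ≈ 5.235e-05 failures/hour
FIT = 1e9 / 19101 ≈ 52353 failures per 1e9 hours (nearest whole number)

λ = 5.235e-05 /h, FIT = 52353


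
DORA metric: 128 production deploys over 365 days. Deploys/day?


Formula: deployments per day = releases / days
= 128 / 365
= 0.351 deploys/day
(equivalently, 2.45 deploys/week)

0.351 deploys/day


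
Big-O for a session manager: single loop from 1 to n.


Reasoning: one pass through n items
Complexity: O(n)

O(n)


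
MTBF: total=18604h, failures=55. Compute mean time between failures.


Formula: MTBF = Total operating time / Number of failures
MTBF = 18604 / 55
MTBF = 338.25 hours

338.25 hours


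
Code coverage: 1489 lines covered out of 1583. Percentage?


Coverage = covered / total * 100
Coverage = 1489 / 1583 * 100
Coverage = 94.06%

94.06%


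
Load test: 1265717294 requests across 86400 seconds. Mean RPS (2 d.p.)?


Formula: throughput = requests / seconds
throughput = 1265717294 / 86400
throughput = 14649.51 requests/second

14649.51 requests/second


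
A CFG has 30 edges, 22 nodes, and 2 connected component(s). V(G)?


Formula: V(G) = E - N + 2P
V(G) = 30 - 22 + 2*2
V(G) = 8 + 4
V(G) = 12

12


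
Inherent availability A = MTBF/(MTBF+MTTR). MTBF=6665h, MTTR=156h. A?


Availability = MTBF / (MTBF + MTTR)
Availability = 6665 / (6665 + 156)
Availability = 6665 / 6821
Availability = 97.7129%

97.7129%


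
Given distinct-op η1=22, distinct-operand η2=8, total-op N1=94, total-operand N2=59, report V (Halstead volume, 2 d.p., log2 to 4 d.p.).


Formula: V = N * log2(η), where N = N1 + N2 and η = η1 + η2
η = 22 + 8 = 30
N = 94 + 59 = 153
log2(30) ≈ 4.9069
V = 153 * 4.9069 = 750.76

750.76


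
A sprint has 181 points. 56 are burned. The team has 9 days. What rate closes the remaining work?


Formula: Required rate = Remaining points / Days left
Remaining = 181 - 56 = 125 points
Required rate = 125 / 9 = 13.89 points/day

13.89 points/day


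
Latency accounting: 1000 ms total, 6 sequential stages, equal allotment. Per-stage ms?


Formula: per_stage = total_budget / stages
per_stage = 1000 / 6
per_stage = 166.67 ms

166.67 ms


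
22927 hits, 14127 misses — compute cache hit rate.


Formula: hit rate = hits / (hits + misses) * 100
hit rate = 22927 / (22927 + 14127) * 100
hit rate = 22927 / 37054 * 100
hit rate = 61.87%

61.87%


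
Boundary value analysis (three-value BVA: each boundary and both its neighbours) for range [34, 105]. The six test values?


Range: [34, 105]
Boundaries: just below min, min, min+1, max-1, max, just above max
Values: [33, 34, 35, 104, 105, 106]

[33, 34, 35, 104, 105, 106]


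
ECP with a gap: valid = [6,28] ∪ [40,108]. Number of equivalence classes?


Valid ranges: [6,28] and [40,108]
Class 1: x < 6 — invalid
Class 2: 6 ≤ x ≤ 28 — valid
Class 3: 28 < x < 40 — invalid (gap between ranges)
Class 4: 40 ≤ x ≤ 108 — valid
Class 5: x > 108 — invalid
Total equivalence classes: 5

5 equivalence classes


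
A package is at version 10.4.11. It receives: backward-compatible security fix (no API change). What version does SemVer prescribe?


Current: 10.4.11
Change category: 'backward-compatible security fix (no API change)' → patch bump
SemVer rule: patch bump → increment PATCH (MAJOR and MINOR unchanged)
New: 10.4.12

10.4.12


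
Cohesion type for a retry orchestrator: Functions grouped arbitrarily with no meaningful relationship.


Reasoning: Worst: random grouping
Type: Coincidental cohesion

Coincidental cohesion


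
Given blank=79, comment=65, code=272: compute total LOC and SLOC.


Total LOC = blank + comment + code
Total LOC = 79 + 65 + 272 = 416
SLOC (source only) = code = 272

Total LOC: 416, SLOC: 272


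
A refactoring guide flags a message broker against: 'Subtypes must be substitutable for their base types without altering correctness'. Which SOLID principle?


This describes the Liskov Substitution Principle (LSP)

Liskov Substitution Principle (LSP)


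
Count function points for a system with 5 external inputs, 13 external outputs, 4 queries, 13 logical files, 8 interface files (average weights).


UFP = EI*4 + EO*5 + EQ*4 + ILF*10 + EIF*7
UFP = 5*4 + 13*5 + 4*4 + 13*10 + 8*7
UFP = 20 + 65 + 16 + 130 + 56
UFP = 287

287


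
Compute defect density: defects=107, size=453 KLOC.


Defect density = defects / KLOC
Defect density = 107 / 453
Defect density = 0.236 defects/KLOC

0.236 defects/KLOC


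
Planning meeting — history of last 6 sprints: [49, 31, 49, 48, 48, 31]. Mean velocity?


Formula: Avg velocity = Total points / Number of sprints
Points: [49, 31, 49, 48, 48, 31]
Sum = 49 + 31 + 49 + 48 + 48 + 31 = 256
Avg velocity = 256 / 6 = 42.67 points/sprint

42.67 points/sprint


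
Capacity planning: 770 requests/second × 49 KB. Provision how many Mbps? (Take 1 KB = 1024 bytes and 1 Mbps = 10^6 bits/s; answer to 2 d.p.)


Formula: Mbps = payload_bytes * RPS * 8 / 1e6
Payload per request = 49 KB = 49 * 1024 = 50176 bytes
Total bytes/sec = 50176 * 770 = 38635520
Total bits/sec = 38635520 * 8 = 309084160
Mbps = 309084160 / 1e6 = 309.08

309.08 Mbps


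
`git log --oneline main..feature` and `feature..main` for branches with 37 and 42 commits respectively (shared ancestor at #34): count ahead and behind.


Common ancestor: commit #34
feature commits after divergence: 37 - 34 = 3
main commits after divergence: 42 - 34 = 8
feature is 3 commits ahead of main
main is 8 commits ahead of feature

feature ahead: 3, main ahead: 8


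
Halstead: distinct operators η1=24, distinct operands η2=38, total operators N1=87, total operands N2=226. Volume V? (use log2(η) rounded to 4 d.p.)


Formula: V = N * log2(η), where N = N1 + N2 and η = η1 + η2
η = 24 + 38 = 62
N = 87 + 226 = 313
log2(62) ≈ 5.9542
V = 313 * 5.9542 = 1863.66

1863.66


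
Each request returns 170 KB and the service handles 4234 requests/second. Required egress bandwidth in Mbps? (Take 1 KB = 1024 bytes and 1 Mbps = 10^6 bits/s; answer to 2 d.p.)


Formula: Mbps = payload_bytes * RPS * 8 / 1e6
Payload per request = 170 KB = 170 * 1024 = 174080 bytes
Total bytes/sec = 174080 * 4234 = 737054720
Total bits/sec = 737054720 * 8 = 5896437760
Mbps = 5896437760 / 1e6 = 5896.44

5896.44 Mbps


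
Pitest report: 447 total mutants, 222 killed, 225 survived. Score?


Mutation score = killed / total * 100
Mutation score = 222 / 447 * 100
Mutation score = 49.66%

49.66%


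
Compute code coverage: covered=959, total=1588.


Coverage = covered / total * 100
Coverage = 959 / 1588 * 100
Coverage = 60.39%

60.39%


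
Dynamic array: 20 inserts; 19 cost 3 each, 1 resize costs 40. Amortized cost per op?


Formula: Amortized cost = Total cost / Operations
Total cost = (19 * 3) + (1 * 40)
Total cost = 57 + 40 = 97
Amortized = 97 / 20 = 4.85

4.85


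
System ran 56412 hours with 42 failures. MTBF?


Formula: MTBF = Total operating time / Number of failures
MTBF = 56412 / 42
MTBF = 1343.14 hours

1343.14 hours


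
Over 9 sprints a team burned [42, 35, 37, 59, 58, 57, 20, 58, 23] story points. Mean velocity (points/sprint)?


Formula: Avg velocity = Total points / Number of sprints
Points: [42, 35, 37, 59, 58, 57, 20, 58, 23]
Sum = 42 + 35 + 37 + 59 + 58 + 57 + 20 + 58 + 23 = 389
Avg velocity = 389 / 9 = 43.22 points/sprint

43.22 points/sprint


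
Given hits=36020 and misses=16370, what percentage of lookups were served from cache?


Formula: hit rate = hits / (hits + misses) * 100
hit rate = 36020 / (36020 + 16370) * 100
hit rate = 36020 / 52390 * 100
hit rate = 68.75%

68.75%


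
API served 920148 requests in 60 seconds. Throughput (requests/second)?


Formula: throughput = requests / seconds
throughput = 920148 / 60
throughput = 15335.8 requests/second

15335.8 requests/second


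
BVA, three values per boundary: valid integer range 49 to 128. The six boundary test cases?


Range: [49, 128]
Boundaries: just below min, min, min+1, max-1, max, just above max
Values: [48, 49, 50, 127, 128, 129]

[48, 49, 50, 127, 128, 129]


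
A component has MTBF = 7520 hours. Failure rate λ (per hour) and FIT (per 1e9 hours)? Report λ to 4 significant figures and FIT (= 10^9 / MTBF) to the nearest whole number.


Formula: λ = 1 / MTBF; FIT = λ × 1e9 = 1e9 / MTBF
λ = 1 / 7520 ≈ 1.330e-04 failures/hour
FIT = 1e9 / 7520 ≈ 132979 failures per 1e9 hours (nearest whole number)

λ = 1.330e-04 /h, FIT = 132979


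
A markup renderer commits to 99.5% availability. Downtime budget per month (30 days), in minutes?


Formula: allowed downtime = period * (100 - SLA) / 100
Period (month (30 days)) = 43200 minutes
Unavailability fraction = (100 - 99.5) / 100
Allowed downtime = 43200 * (100 - 99.5) / 100
Allowed downtime = 216.0 minutes

216.0 minutes


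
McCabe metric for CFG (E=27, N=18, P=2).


Formula: V(G) = E - N + 2P
V(G) = 27 - 18 + 2*2
V(G) = 9 + 4
V(G) = 13

13


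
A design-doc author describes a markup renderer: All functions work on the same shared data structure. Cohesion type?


Reasoning: Functions share data
Type: Communicational cohesion

Communicational cohesion


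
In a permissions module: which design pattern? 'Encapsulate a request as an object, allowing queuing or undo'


This matches the Command pattern

Command


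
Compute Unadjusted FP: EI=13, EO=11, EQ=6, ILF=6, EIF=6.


UFP = EI*4 + EO*5 + EQ*4 + ILF*10 + EIF*7
UFP = 13*4 + 11*5 + 6*4 + 6*10 + 6*7
UFP = 52 + 55 + 24 + 60 + 42
UFP = 233

233


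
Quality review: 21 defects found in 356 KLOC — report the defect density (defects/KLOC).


Defect density = defects / KLOC
Defect density = 21 / 356
Defect density = 0.059 defects/KLOC

0.059 defects/KLOC


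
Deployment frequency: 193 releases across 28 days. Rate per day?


Formula: deployments per day = releases / days
= 193 / 28
= 6.893 deploys/day
(equivalently, 48.25 deploys/week)

6.893 deploys/day


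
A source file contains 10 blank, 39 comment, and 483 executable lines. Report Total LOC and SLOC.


Total LOC = blank + comment + code
Total LOC = 10 + 39 + 483 = 532
SLOC (source only) = code = 483

Total LOC: 532, SLOC: 483


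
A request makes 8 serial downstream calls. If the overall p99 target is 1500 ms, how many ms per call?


Formula: per_stage = total_budget / stages
per_stage = 1500 / 8
per_stage = 187.5 ms

187.5 ms


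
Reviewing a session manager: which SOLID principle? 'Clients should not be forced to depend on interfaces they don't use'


This describes the Interface Segregation Principle (ISP)

Interface Segregation Principle (ISP)


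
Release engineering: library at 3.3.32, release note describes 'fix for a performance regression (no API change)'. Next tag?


Current: 3.3.32
Change category: 'fix for a performance regression (no API change)' → patch bump
SemVer rule: patch bump → increment PATCH (MAJOR and MINOR unchanged)
New: 3.3.33

3.3.33


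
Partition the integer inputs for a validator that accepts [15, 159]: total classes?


Valid range: [15, 159]
Class 1: x < 15 — invalid
Class 2: 15 ≤ x ≤ 159 — valid
Class 3: x > 159 — invalid
Total equivalence classes: 3

3 equivalence classes


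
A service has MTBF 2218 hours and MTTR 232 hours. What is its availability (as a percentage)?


Availability = MTBF / (MTBF + MTTR)
Availability = 2218 / (2218 + 232)
Availability = 2218 / 2450
Availability = 90.5306%

90.5306%


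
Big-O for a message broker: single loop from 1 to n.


Reasoning: one pass through n items
Complexity: O(n)

O(n)


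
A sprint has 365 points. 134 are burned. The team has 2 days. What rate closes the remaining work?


Formula: Required rate = Remaining points / Days left
Remaining = 365 - 134 = 231 points
Required rate = 231 / 2 = 115.5 points/day

115.5 points/day


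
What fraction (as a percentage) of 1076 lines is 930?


Coverage = covered / total * 100
Coverage = 930 / 1076 * 100
Coverage = 86.43%

86.43%


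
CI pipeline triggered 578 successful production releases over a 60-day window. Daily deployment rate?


Formula: deployments per day = releases / days
= 578 / 60
= 9.633 deploys/day
(equivalently, 67.43 deploys/week)

9.633 deploys/day


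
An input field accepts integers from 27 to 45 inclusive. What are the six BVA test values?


Range: [27, 45]
Boundaries: just below min, min, min+1, max-1, max, just above max
Values: [26, 27, 28, 44, 45, 46]

[26, 27, 28, 44, 45, 46]


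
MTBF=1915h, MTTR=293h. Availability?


Availability = MTBF / (MTBF + MTTR)
Availability = 1915 / (1915 + 293)
Availability = 1915 / 2208
Availability = 86.7301%

86.7301%


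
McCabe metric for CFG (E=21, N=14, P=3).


Formula: V(G) = E - N + 2P
V(G) = 21 - 14 + 2*3
V(G) = 7 + 6
V(G) = 13

13


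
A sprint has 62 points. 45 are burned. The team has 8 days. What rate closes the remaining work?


Formula: Required rate = Remaining points / Days left
Remaining = 62 - 45 = 17 points
Required rate = 17 / 8 = 2.13 points/day

2.13 points/day


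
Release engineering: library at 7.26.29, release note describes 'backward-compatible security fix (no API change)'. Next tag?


Current: 7.26.29
Change category: 'backward-compatible security fix (no API change)' → patch bump
SemVer rule: patch bump → increment PATCH (MAJOR and MINOR unchanged)
New: 7.26.30

7.26.30


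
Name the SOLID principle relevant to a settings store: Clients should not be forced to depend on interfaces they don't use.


This describes the Interface Segregation Principle (ISP)

Interface Segregation Principle (ISP)


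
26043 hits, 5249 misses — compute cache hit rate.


Formula: hit rate = hits / (hits + misses) * 100
hit rate = 26043 / (26043 + 5249) * 100
hit rate = 26043 / 31292 * 100
hit rate = 83.23%

83.23%


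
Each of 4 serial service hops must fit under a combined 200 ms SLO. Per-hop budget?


Formula: per_stage = total_budget / stages
per_stage = 200 / 4
per_stage = 50.0 ms

50.0 ms


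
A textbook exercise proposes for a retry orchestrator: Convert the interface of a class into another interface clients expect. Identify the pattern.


This matches the Adapter pattern

Adapter


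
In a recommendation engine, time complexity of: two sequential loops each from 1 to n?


Reasoning: sequential dominates: O(n) + O(n) = O(n)
Complexity: O(n)

O(n)


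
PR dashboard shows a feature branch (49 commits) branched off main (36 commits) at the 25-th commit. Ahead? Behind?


Common ancestor: commit #25
feature commits after divergence: 49 - 25 = 24
main commits after divergence: 36 - 25 = 11
feature is 24 commits ahead of main
main is 11 commits ahead of feature

feature ahead: 24, main ahead: 11


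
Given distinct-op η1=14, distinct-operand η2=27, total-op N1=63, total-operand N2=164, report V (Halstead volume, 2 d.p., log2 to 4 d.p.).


Formula: V = N * log2(η), where N = N1 + N2 and η = η1 + η2
η = 14 + 27 = 41
N = 63 + 164 = 227
log2(41) ≈ 5.3576
V = 227 * 5.3576 = 1216.18

1216.18


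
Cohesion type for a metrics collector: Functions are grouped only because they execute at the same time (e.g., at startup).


Reasoning: Related by timing only
Type: Temporal cohesion

Temporal cohesion


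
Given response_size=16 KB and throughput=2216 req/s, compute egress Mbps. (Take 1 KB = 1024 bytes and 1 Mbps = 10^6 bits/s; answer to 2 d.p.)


Formula: Mbps = payload_bytes * RPS * 8 / 1e6
Payload per request = 16 KB = 16 * 1024 = 16384 bytes
Total bytes/sec = 16384 * 2216 = 36306944
Total bits/sec = 36306944 * 8 = 290455552
Mbps = 290455552 / 1e6 = 290.46

290.46 Mbps


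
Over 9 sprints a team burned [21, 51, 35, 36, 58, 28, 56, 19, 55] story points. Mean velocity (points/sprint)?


Formula: Avg velocity = Total points / Number of sprints
Points: [21, 51, 35, 36, 58, 28, 56, 19, 55]
Sum = 21 + 51 + 35 + 36 + 58 + 28 + 56 + 19 + 55 = 359
Avg velocity = 359 / 9 = 39.89 points/sprint

39.89 points/sprint


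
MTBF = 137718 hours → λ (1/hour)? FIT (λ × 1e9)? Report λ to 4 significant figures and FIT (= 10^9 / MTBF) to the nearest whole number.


Formula: λ = 1 / MTBF; FIT = λ × 1e9 = 1e9 / MTBF
λ = 1 / 137718 ≈ 7.261e-06 failures/hour
FIT = 1e9 / 137718 ≈ 7261 failures per 1e9 hours (nearest whole number)

λ = 7.261e-06 /h, FIT = 7261


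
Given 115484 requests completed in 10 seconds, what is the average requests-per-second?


Formula: throughput = requests / seconds
throughput = 115484 / 10
throughput = 11548.4 requests/second

11548.4 requests/second


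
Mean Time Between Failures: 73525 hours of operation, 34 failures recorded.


Formula: MTBF = Total operating time / Number of failures
MTBF = 73525 / 34
MTBF = 2162.5 hours

2162.5 hours


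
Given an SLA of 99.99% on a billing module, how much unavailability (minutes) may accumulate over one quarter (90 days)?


Formula: allowed downtime = period * (100 - SLA) / 100
Period (quarter (90 days)) = 129600 minutes
Unavailability fraction = (100 - 99.99) / 100
Allowed downtime = 129600 * (100 - 99.99) / 100
Allowed downtime = 12.96 minutes

12.96 minutes


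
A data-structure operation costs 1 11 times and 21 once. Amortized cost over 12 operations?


Formula: Amortized cost = Total cost / Operations
Total cost = (11 * 1) + (1 * 21)
Total cost = 11 + 21 = 32
Amortized = 32 / 12 = 2.6667

2.6667


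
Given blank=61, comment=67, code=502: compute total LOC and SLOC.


Total LOC = blank + comment + code
Total LOC = 61 + 67 + 502 = 630
SLOC (source only) = code = 502

Total LOC: 630, SLOC: 502


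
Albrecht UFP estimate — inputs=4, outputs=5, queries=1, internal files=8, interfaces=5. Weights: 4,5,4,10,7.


UFP = EI*4 + EO*5 + EQ*4 + ILF*10 + EIF*7
UFP = 4*4 + 5*5 + 1*4 + 8*10 + 5*7
UFP = 16 + 25 + 4 + 80 + 35
UFP = 160

160


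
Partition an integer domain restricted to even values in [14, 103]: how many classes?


Constraint: even integers in [14, 103]
Class 1: x < 14 — out-of-range invalid
Class 2: x in [14,103] but odd — wrong type invalid
Class 3: x in [14,103] and even — valid
Class 4: x > 103 — out-of-range invalid
Total equivalence classes: 4

4 equivalence classes


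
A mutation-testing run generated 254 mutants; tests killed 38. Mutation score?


Mutation score = killed / total * 100
Mutation score = 38 / 254 * 100
Mutation score = 14.96%

14.96%


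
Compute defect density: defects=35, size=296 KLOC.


Defect density = defects / KLOC
Defect density = 35 / 296
Defect density = 0.118 defects/KLOC

0.118 defects/KLOC


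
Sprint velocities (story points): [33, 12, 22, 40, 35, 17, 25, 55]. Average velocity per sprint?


Formula: Avg velocity = Total points / Number of sprints
Points: [33, 12, 22, 40, 35, 17, 25, 55]
Sum = 33 + 12 + 22 + 40 + 35 + 17 + 25 + 55 = 239
Avg velocity = 239 / 8 = 29.88 points/sprint

29.88 points/sprint


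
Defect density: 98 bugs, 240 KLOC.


Defect density = defects / KLOC
Defect density = 98 / 240
Defect density = 0.408 defects/KLOC

0.408 defects/KLOC


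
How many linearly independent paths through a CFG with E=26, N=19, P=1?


Formula: V(G) = E - N + 2P
V(G) = 26 - 19 + 2*1
V(G) = 7 + 2
V(G) = 9

9


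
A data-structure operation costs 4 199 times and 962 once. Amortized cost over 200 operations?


Formula: Amortized cost = Total cost / Operations
Total cost = (199 * 4) + (1 * 962)
Total cost = 796 + 962 = 1758
Amortized = 1758 / 200 = 8.79

8.79


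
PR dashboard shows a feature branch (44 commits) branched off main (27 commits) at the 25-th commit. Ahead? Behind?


Common ancestor: commit #25
feature commits after divergence: 44 - 25 = 19
main commits after divergence: 27 - 25 = 2
feature is 19 commits ahead of main
main is 2 commits ahead of feature

feature ahead: 19, main ahead: 2


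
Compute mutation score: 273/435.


Mutation score = killed / total * 100
Mutation score = 273 / 435 * 100
Mutation score = 62.76%

62.76%


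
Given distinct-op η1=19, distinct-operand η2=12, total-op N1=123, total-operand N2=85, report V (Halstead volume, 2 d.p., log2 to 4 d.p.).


Formula: V = N * log2(η), where N = N1 + N2 and η = η1 + η2
η = 19 + 12 = 31
N = 123 + 85 = 208
log2(31) ≈ 4.9542
V = 208 * 4.9542 = 1030.47

1030.47


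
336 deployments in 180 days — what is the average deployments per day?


Formula: deployments per day = releases / days
= 336 / 180
= 1.867 deploys/day
(equivalently, 13.07 deploys/week)

1.867 deploys/day


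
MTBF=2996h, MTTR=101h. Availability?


Availability = MTBF / (MTBF + MTTR)
Availability = 2996 / (2996 + 101)
Availability = 2996 / 3097
Availability = 96.7388%

96.7388%


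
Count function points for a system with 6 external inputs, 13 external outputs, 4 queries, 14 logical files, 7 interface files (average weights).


UFP = EI*4 + EO*5 + EQ*4 + ILF*10 + EIF*7
UFP = 6*4 + 13*5 + 4*4 + 14*10 + 7*7
UFP = 24 + 65 + 16 + 140 + 49
UFP = 294

294


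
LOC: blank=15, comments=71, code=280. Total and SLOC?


Total LOC = blank + comment + code
Total LOC = 15 + 71 + 280 = 366
SLOC (source only) = code = 280

Total LOC: 366, SLOC: 280


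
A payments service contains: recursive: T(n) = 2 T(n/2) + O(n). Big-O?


Reasoning: master theorem case 2 (merge-sort recurrence)
Complexity: O(n log n)

O(n log n)


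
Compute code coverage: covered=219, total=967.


Coverage = covered / total * 100
Coverage = 219 / 967 * 100
Coverage = 22.65%

22.65%


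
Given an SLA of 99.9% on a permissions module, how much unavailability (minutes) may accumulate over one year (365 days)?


Formula: allowed downtime = period * (100 - SLA) / 100
Period (year (365 days)) = 525600 minutes
Unavailability fraction = (100 - 99.9) / 100
Allowed downtime = 525600 * (100 - 99.9) / 100
Allowed downtime = 525.6 minutes

525.6 minutes


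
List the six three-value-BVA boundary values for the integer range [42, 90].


Range: [42, 90]
Boundaries: just below min, min, min+1, max-1, max, just above max
Values: [41, 42, 43, 89, 90, 91]

[41, 42, 43, 89, 90, 91]


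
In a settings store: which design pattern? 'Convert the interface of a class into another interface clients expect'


This matches the Adapter pattern

Adapter


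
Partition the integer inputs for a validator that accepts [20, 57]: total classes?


Valid range: [20, 57]
Class 1: x < 20 — invalid
Class 2: 20 ≤ x ≤ 57 — valid
Class 3: x > 57 — invalid
Total equivalence classes: 3

3 equivalence classes


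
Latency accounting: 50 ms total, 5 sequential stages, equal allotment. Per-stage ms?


Formula: per_stage = total_budget / stages
per_stage = 50 / 5
per_stage = 10.0 ms

10.0 ms


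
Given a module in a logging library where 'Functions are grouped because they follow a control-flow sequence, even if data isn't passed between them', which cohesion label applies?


Reasoning: Grouped by order of execution within a routine, not by data flow
Type: Procedural cohesion

Procedural cohesion


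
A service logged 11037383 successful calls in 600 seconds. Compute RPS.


Formula: throughput = requests / seconds
throughput = 11037383 / 600
throughput = 18395.64 requests/second

18395.64 requests/second


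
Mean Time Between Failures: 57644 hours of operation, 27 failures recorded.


Formula: MTBF = Total operating time / Number of failures
MTBF = 57644 / 27
MTBF = 2134.96 hours

2134.96 hours


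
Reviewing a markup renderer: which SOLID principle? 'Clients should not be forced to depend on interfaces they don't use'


This describes the Interface Segregation Principle (ISP)

Interface Segregation Principle (ISP)


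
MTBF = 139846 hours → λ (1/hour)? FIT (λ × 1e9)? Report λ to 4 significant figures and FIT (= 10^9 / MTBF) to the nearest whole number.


Formula: λ = 1 / MTBF; FIT = λ × 1e9 = 1e9 / MTBF
λ = 1 / 139846 ≈ 7.151e-06 failures/hour
FIT = 1e9 / 139846 ≈ 7151 failures per 1e9 hours (nearest whole number)

λ = 7.151e-06 /h, FIT = 7151


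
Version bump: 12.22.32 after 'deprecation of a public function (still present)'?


Current: 12.22.32
Change category: 'deprecation of a public function (still present)' → minor bump
SemVer rule: minor bump → increment MINOR, reset PATCH to 0 (MAJOR unchanged)
New: 12.23.0

12.23.0


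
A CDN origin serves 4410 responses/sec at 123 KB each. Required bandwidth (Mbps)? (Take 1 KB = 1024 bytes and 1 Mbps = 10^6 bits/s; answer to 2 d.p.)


Formula: Mbps = payload_bytes * RPS * 8 / 1e6
Payload per request = 123 KB = 123 * 1024 = 125952 bytes
Total bytes/sec = 125952 * 4410 = 555448320
Total bits/sec = 555448320 * 8 = 4443586560
Mbps = 4443586560 / 1e6 = 4443.59

4443.59 Mbps


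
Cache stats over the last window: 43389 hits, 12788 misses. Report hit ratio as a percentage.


Formula: hit rate = hits / (hits + misses) * 100
hit rate = 43389 / (43389 + 12788) * 100
hit rate = 43389 / 56177 * 100
hit rate = 77.24%

77.24%


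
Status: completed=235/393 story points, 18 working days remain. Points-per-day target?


Formula: Required rate = Remaining points / Days left
Remaining = 393 - 235 = 158 points
Required rate = 158 / 18 = 8.78 points/day

8.78 points/day


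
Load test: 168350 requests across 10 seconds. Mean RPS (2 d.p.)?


Formula: throughput = requests / seconds
throughput = 168350 / 10
throughput = 16835.0 requests/second

16835.0 requests/second


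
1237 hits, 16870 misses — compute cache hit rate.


Formula: hit rate = hits / (hits + misses) * 100
hit rate = 1237 / (1237 + 16870) * 100
hit rate = 1237 / 18107 * 100
hit rate = 6.83%

6.83%


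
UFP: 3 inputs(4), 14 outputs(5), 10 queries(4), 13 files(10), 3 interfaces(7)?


UFP = EI*4 + EO*5 + EQ*4 + ILF*10 + EIF*7
UFP = 3*4 + 14*5 + 10*4 + 13*10 + 3*7
UFP = 12 + 70 + 40 + 130 + 21
UFP = 273

273


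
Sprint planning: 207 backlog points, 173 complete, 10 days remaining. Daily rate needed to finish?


Formula: Required rate = Remaining points / Days left
Remaining = 207 - 173 = 34 points
Required rate = 34 / 10 = 3.4 points/day

3.4 points/day


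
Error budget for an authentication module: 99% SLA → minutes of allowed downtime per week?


Formula: allowed downtime = period * (100 - SLA) / 100
Period (week) = 10080 minutes
Unavailability fraction = (100 - 99.0) / 100
Allowed downtime = 10080 * (100 - 99.0) / 100
Allowed downtime = 100.8 minutes

100.8 minutes


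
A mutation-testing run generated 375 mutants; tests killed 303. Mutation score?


Mutation score = killed / total * 100
Mutation score = 303 / 375 * 100
Mutation score = 80.8%

80.8%


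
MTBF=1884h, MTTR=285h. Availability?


Availability = MTBF / (MTBF + MTTR)
Availability = 1884 / (1884 + 285)
Availability = 1884 / 2169
Availability = 86.8603%

86.8603%


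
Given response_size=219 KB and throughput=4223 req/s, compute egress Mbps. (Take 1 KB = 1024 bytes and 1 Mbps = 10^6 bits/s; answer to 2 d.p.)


Formula: Mbps = payload_bytes * RPS * 8 / 1e6
Payload per request = 219 KB = 219 * 1024 = 224256 bytes
Total bytes/sec = 224256 * 4223 = 947033088
Total bits/sec = 947033088 * 8 = 7576264704
Mbps = 7576264704 / 1e6 = 7576.26

7576.26 Mbps


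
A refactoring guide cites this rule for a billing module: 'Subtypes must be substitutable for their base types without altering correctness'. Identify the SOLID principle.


This describes the Liskov Substitution Principle (LSP)

Liskov Substitution Principle (LSP)


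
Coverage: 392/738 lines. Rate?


Coverage = covered / total * 100
Coverage = 392 / 738 * 100
Coverage = 53.12%

53.12%


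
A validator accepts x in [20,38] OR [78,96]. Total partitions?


Valid ranges: [20,38] and [78,96]
Class 1: x < 20 — invalid
Class 2: 20 ≤ x ≤ 38 — valid
Class 3: 38 < x < 78 — invalid (gap between ranges)
Class 4: 78 ≤ x ≤ 96 — valid
Class 5: x > 96 — invalid
Total equivalence classes: 5

5 equivalence classes


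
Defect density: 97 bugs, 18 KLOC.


Defect density = defects / KLOC
Defect density = 97 / 18
Defect density = 5.389 defects/KLOC

5.389 defects/KLOC


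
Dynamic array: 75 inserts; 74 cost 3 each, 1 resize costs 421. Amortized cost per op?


Formula: Amortized cost = Total cost / Operations
Total cost = (74 * 3) + (1 * 421)
Total cost = 222 + 421 = 643
Amortized = 643 / 75 = 8.5733

8.5733


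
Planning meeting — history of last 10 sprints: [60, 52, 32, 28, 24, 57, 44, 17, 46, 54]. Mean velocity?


Formula: Avg velocity = Total points / Number of sprints
Points: [60, 52, 32, 28, 24, 57, 44, 17, 46, 54]
Sum = 60 + 52 + 32 + 28 + 24 + 57 + 44 + 17 + 46 + 54 = 414
Avg velocity = 414 / 10 = 41.4 points/sprint

41.4 points/sprint


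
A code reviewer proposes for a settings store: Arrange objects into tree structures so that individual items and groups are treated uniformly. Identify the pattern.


This matches the Composite pattern

Composite


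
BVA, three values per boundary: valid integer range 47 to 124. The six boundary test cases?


Range: [47, 124]
Boundaries: just below min, min, min+1, max-1, max, just above max
Values: [46, 47, 48, 123, 124, 125]

[46, 47, 48, 123, 124, 125]


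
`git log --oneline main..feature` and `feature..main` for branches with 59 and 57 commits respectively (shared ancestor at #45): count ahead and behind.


Common ancestor: commit #45
feature commits after divergence: 59 - 45 = 14
main commits after divergence: 57 - 45 = 12
feature is 14 commits ahead of main
main is 12 commits ahead of feature

feature ahead: 14, main ahead: 12


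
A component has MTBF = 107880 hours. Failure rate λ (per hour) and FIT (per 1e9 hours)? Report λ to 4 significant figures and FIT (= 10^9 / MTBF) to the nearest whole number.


Formula: λ = 1 / MTBF; FIT = λ × 1e9 = 1e9 / MTBF
λ = 1 / 107880 ≈ 9.270e-06 failures/hour
FIT = 1e9 / 107880 ≈ 9270 failures per 1e9 hours (nearest whole number)

λ = 9.270e-06 /h, FIT = 9270


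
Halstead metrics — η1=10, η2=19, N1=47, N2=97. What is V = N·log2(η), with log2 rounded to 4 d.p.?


Formula: V = N * log2(η), where N = N1 + N2 and η = η1 + η2
η = 10 + 19 = 29
N = 47 + 97 = 144
log2(29) ≈ 4.8580
V = 144 * 4.8580 = 699.55

699.55


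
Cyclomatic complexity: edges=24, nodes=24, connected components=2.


Formula: V(G) = E - N + 2P
V(G) = 24 - 24 + 2*2
V(G) = 0 + 4
V(G) = 4

4


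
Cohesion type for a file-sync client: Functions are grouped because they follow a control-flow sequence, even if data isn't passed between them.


Reasoning: Grouped by order of execution within a routine, not by data flow
Type: Procedural cohesion

Procedural cohesion


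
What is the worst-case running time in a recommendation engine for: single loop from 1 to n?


Reasoning: one pass through n items
Complexity: O(n)

O(n)


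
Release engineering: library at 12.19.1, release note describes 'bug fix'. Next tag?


Current: 12.19.1
Change category: 'bug fix' → patch bump
SemVer rule: patch bump → increment PATCH (MAJOR and MINOR unchanged)
New: 12.19.2

12.19.2


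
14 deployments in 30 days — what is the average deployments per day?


Formula: deployments per day = releases / days
= 14 / 30
= 0.467 deploys/day
(equivalently, 3.27 deploys/week)

0.467 deploys/day


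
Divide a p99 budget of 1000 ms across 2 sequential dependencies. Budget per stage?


Formula: per_stage = total_budget / stages
per_stage = 1000 / 2
per_stage = 500.0 ms

500.0 ms


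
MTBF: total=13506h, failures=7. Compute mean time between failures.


Formula: MTBF = Total operating time / Number of failures
MTBF = 13506 / 7
MTBF = 1929.43 hours

1929.43 hours


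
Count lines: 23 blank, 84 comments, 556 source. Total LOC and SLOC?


Total LOC = blank + comment + code
Total LOC = 23 + 84 + 556 = 663
SLOC (source only) = code = 556

Total LOC: 663, SLOC: 556


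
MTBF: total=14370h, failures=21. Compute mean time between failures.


Formula: MTBF = Total operating time / Number of failures
MTBF = 14370 / 21
MTBF = 684.29 hours

684.29 hours


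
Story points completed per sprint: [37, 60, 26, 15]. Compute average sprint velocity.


Formula: Avg velocity = Total points / Number of sprints
Points: [37, 60, 26, 15]
Sum = 37 + 60 + 26 + 15 = 138
Avg velocity = 138 / 4 = 34.5 points/sprint

34.5 points/sprint


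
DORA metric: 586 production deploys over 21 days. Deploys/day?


Formula: deployments per day = releases / days
= 586 / 21
= 27.905 deploys/day
(equivalently, 195.33 deploys/week)

27.905 deploys/day


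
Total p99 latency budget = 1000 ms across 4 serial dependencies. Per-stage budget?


Formula: per_stage = total_budget / stages
per_stage = 1000 / 4
per_stage = 250.0 ms

250.0 ms


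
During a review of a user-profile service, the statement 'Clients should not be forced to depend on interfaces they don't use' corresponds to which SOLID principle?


This describes the Interface Segregation Principle (ISP)

Interface Segregation Principle (ISP)


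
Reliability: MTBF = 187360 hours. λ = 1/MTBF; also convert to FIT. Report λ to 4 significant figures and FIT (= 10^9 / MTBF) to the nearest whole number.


Formula: λ = 1 / MTBF; FIT = λ × 1e9 = 1e9 / MTBF
λ = 1 / 187360 ≈ 5.337e-06 failures/hour
FIT = 1e9 / 187360 ≈ 5337 failures per 1e9 hours (nearest whole number)

λ = 5.337e-06 /h, FIT = 5337


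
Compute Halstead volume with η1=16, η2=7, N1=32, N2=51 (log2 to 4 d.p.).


Formula: V = N * log2(η), where N = N1 + N2 and η = η1 + η2
η = 16 + 7 = 23
N = 32 + 51 = 83
log2(23) ≈ 4.5236
V = 83 * 4.5236 = 375.46

375.46


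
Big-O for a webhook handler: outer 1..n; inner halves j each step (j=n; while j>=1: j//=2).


Reasoning: n times log n
Complexity: O(n log n)

O(n log n)


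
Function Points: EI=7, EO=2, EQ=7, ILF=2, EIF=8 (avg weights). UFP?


UFP = EI*4 + EO*5 + EQ*4 + ILF*10 + EIF*7
UFP = 7*4 + 2*5 + 7*4 + 2*10 + 8*7
UFP = 28 + 10 + 28 + 20 + 56
UFP = 142

142


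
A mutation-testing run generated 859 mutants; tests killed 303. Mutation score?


Mutation score = killed / total * 100
Mutation score = 303 / 859 * 100
Mutation score = 35.27%

35.27%


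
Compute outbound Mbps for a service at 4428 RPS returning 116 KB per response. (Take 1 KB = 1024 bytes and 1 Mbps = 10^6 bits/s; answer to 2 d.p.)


Formula: Mbps = payload_bytes * RPS * 8 / 1e6
Payload per request = 116 KB = 116 * 1024 = 118784 bytes
Total bytes/sec = 118784 * 4428 = 525975552
Total bits/sec = 525975552 * 8 = 4207804416
Mbps = 4207804416 / 1e6 = 4207.8

4207.8 Mbps


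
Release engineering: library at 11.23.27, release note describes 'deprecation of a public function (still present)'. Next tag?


Current: 11.23.27
Change category: 'deprecation of a public function (still present)' → minor bump
SemVer rule: minor bump → increment MINOR, reset PATCH to 0 (MAJOR unchanged)
New: 11.24.0

11.24.0


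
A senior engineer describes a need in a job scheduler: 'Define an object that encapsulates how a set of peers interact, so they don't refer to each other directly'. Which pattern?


This matches the Mediator pattern

Mediator


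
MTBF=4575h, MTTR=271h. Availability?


Availability = MTBF / (MTBF + MTTR)
Availability = 4575 / (4575 + 271)
Availability = 4575 / 4846
Availability = 94.4078%

94.4078%


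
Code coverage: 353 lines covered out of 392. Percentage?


Coverage = covered / total * 100
Coverage = 353 / 392 * 100
Coverage = 90.05%

90.05%


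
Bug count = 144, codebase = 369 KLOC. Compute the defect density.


Defect density = defects / KLOC
Defect density = 144 / 369
Defect density = 0.39 defects/KLOC

0.39 defects/KLOC


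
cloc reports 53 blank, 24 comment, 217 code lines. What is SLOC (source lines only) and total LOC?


Total LOC = blank + comment + code
Total LOC = 53 + 24 + 217 = 294
SLOC (source only) = code = 217

Total LOC: 294, SLOC: 217
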